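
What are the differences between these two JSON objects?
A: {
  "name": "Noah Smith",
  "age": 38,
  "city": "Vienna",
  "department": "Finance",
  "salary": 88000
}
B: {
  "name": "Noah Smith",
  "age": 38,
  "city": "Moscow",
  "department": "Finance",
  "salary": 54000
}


Comparing each field (in key order):
  name: same
  age: same
  city: DIFFERENT
  department: same
  salary: DIFFERENT
Differences:
  city: Vienna -> Moscow
  salary: 88000 -> 54000

2 field(s) changed

2 changes: city, salary


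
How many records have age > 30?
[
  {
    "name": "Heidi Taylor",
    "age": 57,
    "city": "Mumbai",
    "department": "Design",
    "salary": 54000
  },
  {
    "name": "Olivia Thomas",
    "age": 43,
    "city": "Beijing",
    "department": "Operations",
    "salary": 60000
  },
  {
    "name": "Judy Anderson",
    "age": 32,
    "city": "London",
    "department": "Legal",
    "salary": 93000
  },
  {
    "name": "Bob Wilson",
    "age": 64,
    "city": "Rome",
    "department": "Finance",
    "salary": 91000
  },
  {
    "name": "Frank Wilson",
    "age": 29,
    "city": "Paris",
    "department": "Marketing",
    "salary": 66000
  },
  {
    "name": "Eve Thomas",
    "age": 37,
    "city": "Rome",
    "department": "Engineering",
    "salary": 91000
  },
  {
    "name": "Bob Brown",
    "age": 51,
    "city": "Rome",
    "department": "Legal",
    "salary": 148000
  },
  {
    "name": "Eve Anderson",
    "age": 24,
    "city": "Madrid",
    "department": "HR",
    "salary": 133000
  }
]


Data: 8 records
Condition: age > 30

Checking each record:
  Heidi Taylor: 57 MATCH
  Olivia Thomas: 43 MATCH
  Judy Anderson: 32 MATCH
  Bob Wilson: 64 MATCH
  Frank Wilson: 29
  Eve Thomas: 37 MATCH
  Bob Brown: 51 MATCH
  Eve Anderson: 24

Count: 6

6


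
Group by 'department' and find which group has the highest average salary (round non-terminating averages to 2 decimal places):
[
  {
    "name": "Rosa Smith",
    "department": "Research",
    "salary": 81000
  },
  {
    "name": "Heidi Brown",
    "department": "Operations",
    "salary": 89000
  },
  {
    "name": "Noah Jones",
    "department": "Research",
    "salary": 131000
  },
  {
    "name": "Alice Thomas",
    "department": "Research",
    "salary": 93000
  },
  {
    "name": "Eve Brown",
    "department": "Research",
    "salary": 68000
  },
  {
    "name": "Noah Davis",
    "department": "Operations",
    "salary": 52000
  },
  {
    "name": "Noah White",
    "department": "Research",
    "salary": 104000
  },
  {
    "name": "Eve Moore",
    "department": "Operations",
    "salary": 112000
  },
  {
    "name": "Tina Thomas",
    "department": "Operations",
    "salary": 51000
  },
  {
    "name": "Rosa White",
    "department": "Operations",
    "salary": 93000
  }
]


Group by: department

Groups:
  Operations: 5 people, avg salary = 397000/5 = $79400
  Research: 5 people, avg salary = 477000/5 = $95400

Highest average salary: Research ($95400)

Research ($95400)


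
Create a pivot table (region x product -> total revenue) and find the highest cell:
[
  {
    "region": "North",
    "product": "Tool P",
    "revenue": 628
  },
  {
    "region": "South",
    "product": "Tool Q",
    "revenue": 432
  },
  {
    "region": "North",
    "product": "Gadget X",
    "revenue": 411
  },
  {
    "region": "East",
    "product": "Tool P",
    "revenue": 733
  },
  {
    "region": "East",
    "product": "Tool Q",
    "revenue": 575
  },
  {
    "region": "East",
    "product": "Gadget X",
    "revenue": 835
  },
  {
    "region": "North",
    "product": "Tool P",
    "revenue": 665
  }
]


Pivot: region (rows) x product (columns) -> total revenue

     Gadget X      Tool P        Tool Q      
East           835           733           575  
North          411          1293             0  
South            0             0           432  

Highest: North / Tool P = $1293

North / Tool P = $1293


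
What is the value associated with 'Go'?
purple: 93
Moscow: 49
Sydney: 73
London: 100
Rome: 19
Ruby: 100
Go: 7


Looking up key 'Go'
Value: 7

7


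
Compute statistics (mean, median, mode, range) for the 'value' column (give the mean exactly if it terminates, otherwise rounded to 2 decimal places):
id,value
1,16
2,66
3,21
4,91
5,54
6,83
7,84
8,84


Data: [16, 66, 21, 91, 54, 83, 84, 84]
Count: 8
Sum: 499
Mean: 499/8 = 62.375
Sorted: [16, 21, 54, 66, 83, 84, 84, 91]
Median: 74.5
Mode: 84 (2 times)
Range: 91 - 16 = 75
Min: 16, Max: 91

mean=62.375, median=74.5, mode=84, range=75


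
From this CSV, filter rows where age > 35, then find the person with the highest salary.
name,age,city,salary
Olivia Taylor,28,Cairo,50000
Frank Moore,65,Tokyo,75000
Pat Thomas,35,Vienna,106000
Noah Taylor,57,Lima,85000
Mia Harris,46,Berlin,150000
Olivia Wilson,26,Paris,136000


Filter: age > 35
Sort by: salary (descending)

Filtered records (3):
  Mia Harris, age 46, salary $150000
  Noah Taylor, age 57, salary $85000
  Frank Moore, age 65, salary $75000

Highest salary: Mia Harris ($150000)

Mia Harris


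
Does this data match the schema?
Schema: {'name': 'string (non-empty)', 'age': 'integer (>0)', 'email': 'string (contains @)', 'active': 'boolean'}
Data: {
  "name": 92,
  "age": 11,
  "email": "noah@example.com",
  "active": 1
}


Validating each field against schema:
  name: FAIL (92 is not a string)
  age: OK (positive integer)
  email: OK (string with @)
  active: FAIL (1 is not a boolean)

Result: INVALID (2 errors: name, active)

INVALID (2 errors: name, active)


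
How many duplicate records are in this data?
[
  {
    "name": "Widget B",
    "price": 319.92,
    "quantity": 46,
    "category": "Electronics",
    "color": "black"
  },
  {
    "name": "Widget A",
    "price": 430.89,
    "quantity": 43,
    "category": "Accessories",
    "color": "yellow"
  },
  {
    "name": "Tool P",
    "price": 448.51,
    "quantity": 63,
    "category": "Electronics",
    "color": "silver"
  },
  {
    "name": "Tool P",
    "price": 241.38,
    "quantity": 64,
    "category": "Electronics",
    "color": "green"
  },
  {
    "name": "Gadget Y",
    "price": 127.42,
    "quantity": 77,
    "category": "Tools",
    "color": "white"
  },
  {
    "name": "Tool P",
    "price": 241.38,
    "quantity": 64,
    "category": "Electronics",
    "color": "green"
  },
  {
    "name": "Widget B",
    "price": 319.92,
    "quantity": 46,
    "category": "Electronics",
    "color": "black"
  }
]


Checking 7 records for duplicates:

  Row 1: Widget B ($319.92, qty 46)
  Row 2: Widget A ($430.89, qty 43)
  Row 3: Tool P ($448.51, qty 63)
  Row 4: Tool P ($241.38, qty 64)
  Row 5: Gadget Y ($127.42, qty 77)
  Row 6: Tool P ($241.38, qty 64) <-- DUPLICATE
  Row 7: Widget B ($319.92, qty 46) <-- DUPLICATE

Duplicates found: 2
Unique records: 5

2 duplicates, 5 unique


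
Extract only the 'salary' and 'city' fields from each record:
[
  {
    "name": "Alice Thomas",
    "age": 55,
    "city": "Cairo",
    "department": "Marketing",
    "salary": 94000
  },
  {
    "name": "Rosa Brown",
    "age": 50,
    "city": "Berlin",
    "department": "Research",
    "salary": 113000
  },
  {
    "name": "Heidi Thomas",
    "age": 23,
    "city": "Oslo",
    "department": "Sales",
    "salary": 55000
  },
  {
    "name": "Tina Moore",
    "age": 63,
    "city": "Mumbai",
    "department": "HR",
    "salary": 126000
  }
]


Original: 4 records with fields: name, age, city, department, salary
Keep: ['salary', 'city']
Drop: ['name', 'age', 'department']
Result: 4 records, 2 fields each

[
  {
    "salary": 94000,
    "city": "Cairo"
  },
  {
    "salary": 113000,
    "city": "Berlin"
  },
  {
    "salary": 55000,
    "city": "Oslo"
  },
  {
    "salary": 126000,
    "city": "Mumbai"
  }
]


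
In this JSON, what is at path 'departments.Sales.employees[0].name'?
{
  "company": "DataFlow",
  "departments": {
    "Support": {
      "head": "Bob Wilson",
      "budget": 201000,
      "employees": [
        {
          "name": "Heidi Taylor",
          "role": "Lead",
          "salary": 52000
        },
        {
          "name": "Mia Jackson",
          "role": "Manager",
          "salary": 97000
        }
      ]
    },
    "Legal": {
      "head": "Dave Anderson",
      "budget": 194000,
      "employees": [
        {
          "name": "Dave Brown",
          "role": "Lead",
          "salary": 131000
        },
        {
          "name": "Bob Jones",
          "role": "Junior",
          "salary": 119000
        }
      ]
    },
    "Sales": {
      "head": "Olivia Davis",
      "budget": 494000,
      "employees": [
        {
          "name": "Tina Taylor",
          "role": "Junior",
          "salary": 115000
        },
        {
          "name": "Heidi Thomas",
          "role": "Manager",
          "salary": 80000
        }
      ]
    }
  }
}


Path: departments.Sales.employees[0].name

Navigate:
  -> departments
  -> Sales
  -> employees[0].name = 'Tina Taylor'

Tina Taylor


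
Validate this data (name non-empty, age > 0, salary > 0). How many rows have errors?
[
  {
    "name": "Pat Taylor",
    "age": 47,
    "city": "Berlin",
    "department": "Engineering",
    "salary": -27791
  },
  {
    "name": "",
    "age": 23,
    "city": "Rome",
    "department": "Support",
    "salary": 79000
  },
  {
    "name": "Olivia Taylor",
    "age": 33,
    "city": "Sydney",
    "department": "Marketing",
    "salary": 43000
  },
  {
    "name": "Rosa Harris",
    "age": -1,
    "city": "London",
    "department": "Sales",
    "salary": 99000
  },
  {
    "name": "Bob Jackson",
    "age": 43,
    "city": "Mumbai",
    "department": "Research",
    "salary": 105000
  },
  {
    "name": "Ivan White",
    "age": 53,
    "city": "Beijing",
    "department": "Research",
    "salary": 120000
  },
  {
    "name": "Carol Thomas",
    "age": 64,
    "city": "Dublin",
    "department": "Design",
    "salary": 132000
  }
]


Validating 7 records:
Rules: name non-empty, age > 0, salary > 0

  Row 1 (Pat Taylor): negative salary: -27791
  Row 2 (???): empty name
  Row 3 (Olivia Taylor): OK
  Row 4 (Rosa Harris): negative age: -1
  Row 5 (Bob Jackson): OK
  Row 6 (Ivan White): OK
  Row 7 (Carol Thomas): OK

Total errors: 3

3 errors


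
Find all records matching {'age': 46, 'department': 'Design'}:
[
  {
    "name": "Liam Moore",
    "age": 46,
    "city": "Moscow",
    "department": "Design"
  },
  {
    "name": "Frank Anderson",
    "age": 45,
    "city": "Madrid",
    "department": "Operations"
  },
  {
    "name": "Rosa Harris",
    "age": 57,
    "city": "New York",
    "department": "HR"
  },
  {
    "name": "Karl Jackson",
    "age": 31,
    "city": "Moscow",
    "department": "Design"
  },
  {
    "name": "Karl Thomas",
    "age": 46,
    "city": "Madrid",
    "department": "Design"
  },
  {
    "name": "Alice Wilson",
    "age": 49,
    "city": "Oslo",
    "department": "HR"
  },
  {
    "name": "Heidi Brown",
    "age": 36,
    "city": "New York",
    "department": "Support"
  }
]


Search criteria: {'age': 46, 'department': 'Design'}

Checking 7 records:
  Liam Moore: {age: 46, department: Design} <-- MATCH
  Frank Anderson: {age: 45, department: Operations}
  Rosa Harris: {age: 57, department: HR}
  Karl Jackson: {age: 31, department: Design}
  Karl Thomas: {age: 46, department: Design} <-- MATCH
  Alice Wilson: {age: 49, department: HR}
  Heidi Brown: {age: 36, department: Support}

Matches: ["Liam Moore", "Karl Thomas"]

["Liam Moore", "Karl Thomas"]


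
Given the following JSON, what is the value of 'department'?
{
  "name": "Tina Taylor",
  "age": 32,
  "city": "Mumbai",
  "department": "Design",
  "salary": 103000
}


Looking up field 'department'
Value: Design

Design


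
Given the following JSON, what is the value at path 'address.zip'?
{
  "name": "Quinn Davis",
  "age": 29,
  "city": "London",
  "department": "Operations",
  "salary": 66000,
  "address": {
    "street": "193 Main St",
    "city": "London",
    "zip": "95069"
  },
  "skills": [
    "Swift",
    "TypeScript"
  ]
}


Query: address.zip
Path: address -> zip
Value: 95069

95069


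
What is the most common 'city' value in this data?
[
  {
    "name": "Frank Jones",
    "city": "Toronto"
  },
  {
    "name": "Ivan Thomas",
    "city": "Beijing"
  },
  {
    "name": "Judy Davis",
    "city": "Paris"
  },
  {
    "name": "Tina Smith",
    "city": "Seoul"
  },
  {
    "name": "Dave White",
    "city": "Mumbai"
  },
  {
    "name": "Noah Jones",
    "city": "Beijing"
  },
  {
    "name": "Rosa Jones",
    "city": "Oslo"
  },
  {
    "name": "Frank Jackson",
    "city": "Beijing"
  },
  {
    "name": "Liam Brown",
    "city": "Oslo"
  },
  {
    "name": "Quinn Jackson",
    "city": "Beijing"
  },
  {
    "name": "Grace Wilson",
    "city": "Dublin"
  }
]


Counting 'city' values across 11 records:

  Beijing: 4 ####
  Oslo: 2 ##
  Toronto: 1 #
  Paris: 1 #
  Seoul: 1 #
  Mumbai: 1 #
  Dublin: 1 #

Most common: Beijing (4 times)

Beijing (4 times)


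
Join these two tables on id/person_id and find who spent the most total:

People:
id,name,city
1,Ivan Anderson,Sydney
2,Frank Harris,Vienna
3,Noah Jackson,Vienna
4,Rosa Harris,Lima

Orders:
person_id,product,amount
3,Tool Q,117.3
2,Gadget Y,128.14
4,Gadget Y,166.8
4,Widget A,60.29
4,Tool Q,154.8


Join on: people.id = orders.person_id

Joined rows:
  Noah Jackson (Vienna) bought Tool Q for $117.3
  Frank Harris (Vienna) bought Gadget Y for $128.14
  Rosa Harris (Lima) bought Gadget Y for $166.8
  Rosa Harris (Lima) bought Widget A for $60.29
  Rosa Harris (Lima) bought Tool Q for $154.8

Total per person:
  Rosa Harris: $381.89
  Frank Harris: $128.14
  Noah Jackson: $117.30

Top spender: Rosa Harris ($381.89)

Rosa Harris ($381.89)


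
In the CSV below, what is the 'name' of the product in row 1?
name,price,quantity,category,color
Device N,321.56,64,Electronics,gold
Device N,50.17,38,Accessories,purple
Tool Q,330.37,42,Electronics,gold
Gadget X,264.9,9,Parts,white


Query: Row 1 ('Device N'), column 'name'
Value: Device N

Device N


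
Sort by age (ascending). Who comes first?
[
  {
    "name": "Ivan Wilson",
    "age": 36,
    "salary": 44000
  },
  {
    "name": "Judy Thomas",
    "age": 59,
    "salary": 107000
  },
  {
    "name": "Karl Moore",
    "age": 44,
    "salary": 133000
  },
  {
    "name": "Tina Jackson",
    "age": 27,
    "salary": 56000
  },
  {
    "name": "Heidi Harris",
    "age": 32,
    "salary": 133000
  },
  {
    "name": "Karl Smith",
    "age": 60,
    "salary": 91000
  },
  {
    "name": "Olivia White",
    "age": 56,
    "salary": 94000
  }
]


Sort by: age (ascending)

Sorted order:
  1. Tina Jackson (age = 27)
  2. Heidi Harris (age = 32)
  3. Ivan Wilson (age = 36)
  4. Karl Moore (age = 44)
  5. Olivia White (age = 56)
  6. Judy Thomas (age = 59)
  7. Karl Smith (age = 60)

First: Tina Jackson

Tina Jackson


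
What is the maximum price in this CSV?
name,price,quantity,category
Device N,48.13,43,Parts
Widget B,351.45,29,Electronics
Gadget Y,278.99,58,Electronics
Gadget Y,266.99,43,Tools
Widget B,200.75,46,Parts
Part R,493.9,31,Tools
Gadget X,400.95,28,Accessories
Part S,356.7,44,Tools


Computing maximum price:
Values: [48.13, 351.45, 278.99, 266.99, 200.75, 493.9, 400.95, 356.7]
Max = 493.9

493.9


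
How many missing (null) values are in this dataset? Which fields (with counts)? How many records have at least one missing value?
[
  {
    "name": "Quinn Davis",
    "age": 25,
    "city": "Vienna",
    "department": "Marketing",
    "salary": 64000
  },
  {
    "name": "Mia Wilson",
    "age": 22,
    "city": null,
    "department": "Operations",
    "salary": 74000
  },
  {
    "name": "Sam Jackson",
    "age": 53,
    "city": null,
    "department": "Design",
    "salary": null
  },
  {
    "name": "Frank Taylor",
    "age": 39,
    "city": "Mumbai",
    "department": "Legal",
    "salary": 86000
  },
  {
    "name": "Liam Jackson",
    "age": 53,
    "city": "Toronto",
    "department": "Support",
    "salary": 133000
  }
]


Checking for missing (null) values in 5 records:

  Quinn Davis: complete
  Mia Wilson: city
  Sam Jackson: city, salary
  Frank Taylor: complete
  Liam Jackson: complete

Per field:
  name: 0 missing
  age: 0 missing
  city: 2 missing
  department: 0 missing
  salary: 1 missing

Total missing values: 3
Records with any missing: 2

3 missing values (city: 2, salary: 1); 2 incomplete records


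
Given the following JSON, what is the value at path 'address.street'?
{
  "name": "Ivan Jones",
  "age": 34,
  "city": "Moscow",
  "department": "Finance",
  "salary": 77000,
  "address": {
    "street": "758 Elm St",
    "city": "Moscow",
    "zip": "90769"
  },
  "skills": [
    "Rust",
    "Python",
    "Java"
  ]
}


Query: address.street
Path: address -> street
Value: 758 Elm St

758 Elm St


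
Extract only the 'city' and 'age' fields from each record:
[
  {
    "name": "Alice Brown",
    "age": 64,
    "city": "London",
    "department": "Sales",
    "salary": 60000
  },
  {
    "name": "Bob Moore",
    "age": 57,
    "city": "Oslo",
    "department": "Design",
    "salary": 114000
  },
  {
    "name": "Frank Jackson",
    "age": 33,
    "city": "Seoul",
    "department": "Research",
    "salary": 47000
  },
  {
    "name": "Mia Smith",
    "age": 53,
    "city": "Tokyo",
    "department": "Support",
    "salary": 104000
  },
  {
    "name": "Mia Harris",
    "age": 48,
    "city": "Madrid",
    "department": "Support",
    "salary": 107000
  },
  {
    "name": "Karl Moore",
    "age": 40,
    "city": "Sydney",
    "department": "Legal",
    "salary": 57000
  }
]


Original: 6 records with fields: name, age, city, department, salary
Keep: ['city', 'age']
Drop: ['name', 'department', 'salary']
Result: 6 records, 2 fields each

[
  {
    "city": "London",
    "age": 64
  },
  {
    "city": "Oslo",
    "age": 57
  },
  {
    "city": "Seoul",
    "age": 33
  },
  {
    "city": "Tokyo",
    "age": 53
  },
  {
    "city": "Madrid",
    "age": 48
  },
  {
    "city": "Sydney",
    "age": 40
  }
]


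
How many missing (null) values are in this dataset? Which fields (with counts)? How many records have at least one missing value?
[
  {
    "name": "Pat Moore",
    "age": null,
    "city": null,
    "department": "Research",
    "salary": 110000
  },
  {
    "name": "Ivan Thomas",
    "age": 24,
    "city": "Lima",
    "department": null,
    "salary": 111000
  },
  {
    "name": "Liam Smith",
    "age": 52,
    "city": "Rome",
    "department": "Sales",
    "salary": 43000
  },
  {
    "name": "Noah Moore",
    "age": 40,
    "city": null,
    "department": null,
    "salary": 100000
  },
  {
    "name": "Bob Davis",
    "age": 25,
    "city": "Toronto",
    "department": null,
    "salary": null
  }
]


Checking for missing (null) values in 5 records:

  Pat Moore: age, city
  Ivan Thomas: department
  Liam Smith: complete
  Noah Moore: city, department
  Bob Davis: department, salary

Per field:
  name: 0 missing
  age: 1 missing
  city: 2 missing
  department: 3 missing
  salary: 1 missing

Total missing values: 7
Records with any missing: 4

7 missing values (age: 1, city: 2, department: 3, salary: 1); 4 incomplete records


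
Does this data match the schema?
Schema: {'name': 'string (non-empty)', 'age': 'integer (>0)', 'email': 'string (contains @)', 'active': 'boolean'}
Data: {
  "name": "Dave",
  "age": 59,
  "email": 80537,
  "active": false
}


Validating each field against schema:
  name: OK (non-empty string)
  age: OK (positive integer)
  email: FAIL (80537 is not a string)
  active: OK (boolean)

Result: INVALID (1 error: email)

INVALID (1 error: email)


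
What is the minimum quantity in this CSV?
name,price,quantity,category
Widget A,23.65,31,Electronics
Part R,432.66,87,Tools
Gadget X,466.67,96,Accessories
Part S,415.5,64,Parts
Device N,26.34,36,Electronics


Computing minimum quantity:
Values: [31, 87, 96, 64, 36]
Min = 31

31


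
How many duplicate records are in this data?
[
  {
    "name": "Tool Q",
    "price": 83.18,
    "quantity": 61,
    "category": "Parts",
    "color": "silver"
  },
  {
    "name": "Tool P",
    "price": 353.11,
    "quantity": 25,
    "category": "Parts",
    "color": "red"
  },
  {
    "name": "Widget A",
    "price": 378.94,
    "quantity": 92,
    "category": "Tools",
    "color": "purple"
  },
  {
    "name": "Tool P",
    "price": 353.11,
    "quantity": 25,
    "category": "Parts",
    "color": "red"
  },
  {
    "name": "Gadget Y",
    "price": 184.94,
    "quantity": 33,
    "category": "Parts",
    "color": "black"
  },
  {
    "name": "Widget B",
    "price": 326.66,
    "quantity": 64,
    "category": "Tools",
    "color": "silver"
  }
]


Checking 6 records for duplicates:

  Row 1: Tool Q ($83.18, qty 61)
  Row 2: Tool P ($353.11, qty 25)
  Row 3: Widget A ($378.94, qty 92)
  Row 4: Tool P ($353.11, qty 25) <-- DUPLICATE
  Row 5: Gadget Y ($184.94, qty 33)
  Row 6: Widget B ($326.66, qty 64)

Duplicates found: 1
Unique records: 5

1 duplicates, 5 unique


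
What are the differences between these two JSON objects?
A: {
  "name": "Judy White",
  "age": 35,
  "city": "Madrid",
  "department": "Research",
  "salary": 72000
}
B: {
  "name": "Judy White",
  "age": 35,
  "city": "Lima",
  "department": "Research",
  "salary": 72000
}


Comparing each field (in key order):
  name: same
  age: same
  city: DIFFERENT
  department: same
  salary: same
Differences:
  city: Madrid -> Lima

1 field(s) changed

1 change: city


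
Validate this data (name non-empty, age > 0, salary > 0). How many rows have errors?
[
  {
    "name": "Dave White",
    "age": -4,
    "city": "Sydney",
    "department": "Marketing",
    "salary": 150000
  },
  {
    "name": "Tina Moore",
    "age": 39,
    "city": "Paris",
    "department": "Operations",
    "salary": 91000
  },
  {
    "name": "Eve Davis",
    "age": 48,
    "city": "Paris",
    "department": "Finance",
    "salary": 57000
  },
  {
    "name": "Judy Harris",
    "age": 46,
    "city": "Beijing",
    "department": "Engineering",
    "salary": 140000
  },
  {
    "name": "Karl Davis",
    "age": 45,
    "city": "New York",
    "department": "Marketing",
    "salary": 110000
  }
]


Validating 5 records:
Rules: name non-empty, age > 0, salary > 0

  Row 1 (Dave White): negative age: -4
  Row 2 (Tina Moore): OK
  Row 3 (Eve Davis): OK
  Row 4 (Judy Harris): OK
  Row 5 (Karl Davis): OK

Total errors: 1

1 errors


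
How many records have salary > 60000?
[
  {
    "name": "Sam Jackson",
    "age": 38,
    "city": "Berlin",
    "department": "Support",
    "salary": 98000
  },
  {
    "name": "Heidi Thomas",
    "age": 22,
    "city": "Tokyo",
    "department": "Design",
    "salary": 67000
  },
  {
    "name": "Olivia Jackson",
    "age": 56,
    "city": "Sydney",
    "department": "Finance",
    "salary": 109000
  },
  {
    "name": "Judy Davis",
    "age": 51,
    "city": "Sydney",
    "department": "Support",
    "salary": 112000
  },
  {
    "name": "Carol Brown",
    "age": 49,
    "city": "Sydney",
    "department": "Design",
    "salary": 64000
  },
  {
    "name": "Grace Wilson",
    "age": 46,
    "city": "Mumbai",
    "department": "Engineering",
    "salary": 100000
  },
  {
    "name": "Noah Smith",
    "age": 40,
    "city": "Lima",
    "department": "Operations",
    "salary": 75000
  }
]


Data: 7 records
Condition: salary > 60000

Checking each record:
  Sam Jackson: 98000 MATCH
  Heidi Thomas: 67000 MATCH
  Olivia Jackson: 109000 MATCH
  Judy Davis: 112000 MATCH
  Carol Brown: 64000 MATCH
  Grace Wilson: 100000 MATCH
  Noah Smith: 75000 MATCH

Count: 7

7


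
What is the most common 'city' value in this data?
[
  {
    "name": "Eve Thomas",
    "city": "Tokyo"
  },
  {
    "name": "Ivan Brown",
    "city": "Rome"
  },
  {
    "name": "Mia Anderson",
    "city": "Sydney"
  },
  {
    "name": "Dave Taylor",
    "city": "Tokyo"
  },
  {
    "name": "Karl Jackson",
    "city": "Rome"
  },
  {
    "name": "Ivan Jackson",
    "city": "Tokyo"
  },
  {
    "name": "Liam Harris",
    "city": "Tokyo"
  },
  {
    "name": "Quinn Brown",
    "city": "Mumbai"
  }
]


Counting 'city' values across 8 records:

  Tokyo: 4 ####
  Rome: 2 ##
  Sydney: 1 #
  Mumbai: 1 #

Most common: Tokyo (4 times)

Tokyo (4 times)


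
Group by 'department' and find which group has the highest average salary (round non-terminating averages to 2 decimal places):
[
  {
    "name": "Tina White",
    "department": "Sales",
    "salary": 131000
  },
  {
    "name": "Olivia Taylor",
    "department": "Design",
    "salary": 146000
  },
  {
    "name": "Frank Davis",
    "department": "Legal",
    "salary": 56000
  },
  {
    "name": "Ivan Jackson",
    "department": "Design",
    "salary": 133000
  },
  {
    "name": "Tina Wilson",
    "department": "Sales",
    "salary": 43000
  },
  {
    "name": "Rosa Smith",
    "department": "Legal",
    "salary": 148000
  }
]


Group by: department

Groups:
  Design: 2 people, avg salary = 279000/2 = $139500
  Legal: 2 people, avg salary = 204000/2 = $102000
  Sales: 2 people, avg salary = 174000/2 = $87000

Highest average salary: Design ($139500)

Design ($139500)


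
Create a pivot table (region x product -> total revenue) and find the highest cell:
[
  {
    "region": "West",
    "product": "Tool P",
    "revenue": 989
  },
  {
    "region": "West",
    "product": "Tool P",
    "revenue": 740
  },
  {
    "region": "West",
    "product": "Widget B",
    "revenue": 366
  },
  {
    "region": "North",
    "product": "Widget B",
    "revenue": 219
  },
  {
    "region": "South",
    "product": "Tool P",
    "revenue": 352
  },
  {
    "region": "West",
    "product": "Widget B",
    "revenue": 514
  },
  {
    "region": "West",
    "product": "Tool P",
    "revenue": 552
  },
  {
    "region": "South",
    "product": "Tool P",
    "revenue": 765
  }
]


Pivot: region (rows) x product (columns) -> total revenue

     Tool P        Widget B    
North            0           219  
South         1117             0  
West          2281           880  

Highest: West / Tool P = $2281

West / Tool P = $2281


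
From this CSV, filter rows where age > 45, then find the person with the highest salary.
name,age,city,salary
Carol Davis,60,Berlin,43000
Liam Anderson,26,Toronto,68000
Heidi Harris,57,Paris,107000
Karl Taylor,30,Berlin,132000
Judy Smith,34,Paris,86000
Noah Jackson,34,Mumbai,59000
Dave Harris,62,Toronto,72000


Filter: age > 45
Sort by: salary (descending)

Filtered records (3):
  Heidi Harris, age 57, salary $107000
  Dave Harris, age 62, salary $72000
  Carol Davis, age 60, salary $43000

Highest salary: Heidi Harris ($107000)

Heidi Harris


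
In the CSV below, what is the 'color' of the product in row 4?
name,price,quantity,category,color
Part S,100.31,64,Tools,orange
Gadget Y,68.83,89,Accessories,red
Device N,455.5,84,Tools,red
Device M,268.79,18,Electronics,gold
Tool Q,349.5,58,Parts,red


Query: Row 4 ('Device M'), column 'color'
Value: gold

gold


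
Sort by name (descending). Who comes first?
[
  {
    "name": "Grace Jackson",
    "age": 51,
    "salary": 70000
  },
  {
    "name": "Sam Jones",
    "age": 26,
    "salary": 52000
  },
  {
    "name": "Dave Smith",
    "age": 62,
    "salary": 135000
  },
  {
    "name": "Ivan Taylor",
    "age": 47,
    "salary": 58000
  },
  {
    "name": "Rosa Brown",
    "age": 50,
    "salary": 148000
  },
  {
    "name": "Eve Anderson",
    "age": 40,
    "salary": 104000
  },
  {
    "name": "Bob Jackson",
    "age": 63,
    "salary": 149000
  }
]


Sort by: name (descending)

Sorted order:
  1. Sam Jones (name = Sam Jones)
  2. Rosa Brown (name = Rosa Brown)
  3. Ivan Taylor (name = Ivan Taylor)
  4. Grace Jackson (name = Grace Jackson)
  5. Eve Anderson (name = Eve Anderson)
  6. Dave Smith (name = Dave Smith)
  7. Bob Jackson (name = Bob Jackson)

First: Sam Jones

Sam Jones


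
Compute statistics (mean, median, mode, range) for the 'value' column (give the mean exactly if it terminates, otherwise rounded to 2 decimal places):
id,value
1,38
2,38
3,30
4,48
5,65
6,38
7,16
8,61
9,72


Data: [38, 38, 30, 48, 65, 38, 16, 61, 72]
Count: 9
Sum: 406
Mean: 406/9 ≈ 45.11 (rounded to 2 decimal places)
Sorted: [16, 30, 38, 38, 38, 48, 61, 65, 72]
Median: 38.0
Mode: 38 (3 times)
Range: 72 - 16 = 56
Min: 16, Max: 72

mean≈45.11, median=38.0, mode=38, range=56


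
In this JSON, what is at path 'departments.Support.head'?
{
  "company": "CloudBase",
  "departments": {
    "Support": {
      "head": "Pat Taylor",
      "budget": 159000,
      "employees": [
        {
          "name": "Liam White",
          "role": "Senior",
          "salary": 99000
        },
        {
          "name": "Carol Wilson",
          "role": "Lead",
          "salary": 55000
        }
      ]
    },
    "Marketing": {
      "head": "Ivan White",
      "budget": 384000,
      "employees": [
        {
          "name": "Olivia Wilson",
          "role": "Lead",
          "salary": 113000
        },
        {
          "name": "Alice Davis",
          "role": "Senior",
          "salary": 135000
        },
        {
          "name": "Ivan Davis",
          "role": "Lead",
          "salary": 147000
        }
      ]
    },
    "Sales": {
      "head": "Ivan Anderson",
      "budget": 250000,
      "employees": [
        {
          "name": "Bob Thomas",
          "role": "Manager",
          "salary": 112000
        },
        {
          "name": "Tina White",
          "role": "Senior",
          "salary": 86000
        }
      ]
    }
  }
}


Path: departments.Support.head

Navigate:
  -> departments
  -> Support
  -> head = 'Pat Taylor'

Pat Taylor


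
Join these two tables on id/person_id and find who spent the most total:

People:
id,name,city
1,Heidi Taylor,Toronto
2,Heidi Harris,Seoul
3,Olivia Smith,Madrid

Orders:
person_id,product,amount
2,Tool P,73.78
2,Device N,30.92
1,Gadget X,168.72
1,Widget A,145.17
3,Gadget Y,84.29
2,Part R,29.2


Join on: people.id = orders.person_id

Joined rows:
  Heidi Harris (Seoul) bought Tool P for $73.78
  Heidi Harris (Seoul) bought Device N for $30.92
  Heidi Taylor (Toronto) bought Gadget X for $168.72
  Heidi Taylor (Toronto) bought Widget A for $145.17
  Olivia Smith (Madrid) bought Gadget Y for $84.29
  Heidi Harris (Seoul) bought Part R for $29.2

Total per person:
  Heidi Taylor: $313.89
  Heidi Harris: $133.90
  Olivia Smith: $84.29

Top spender: Heidi Taylor ($313.89)

Heidi Taylor ($313.89)


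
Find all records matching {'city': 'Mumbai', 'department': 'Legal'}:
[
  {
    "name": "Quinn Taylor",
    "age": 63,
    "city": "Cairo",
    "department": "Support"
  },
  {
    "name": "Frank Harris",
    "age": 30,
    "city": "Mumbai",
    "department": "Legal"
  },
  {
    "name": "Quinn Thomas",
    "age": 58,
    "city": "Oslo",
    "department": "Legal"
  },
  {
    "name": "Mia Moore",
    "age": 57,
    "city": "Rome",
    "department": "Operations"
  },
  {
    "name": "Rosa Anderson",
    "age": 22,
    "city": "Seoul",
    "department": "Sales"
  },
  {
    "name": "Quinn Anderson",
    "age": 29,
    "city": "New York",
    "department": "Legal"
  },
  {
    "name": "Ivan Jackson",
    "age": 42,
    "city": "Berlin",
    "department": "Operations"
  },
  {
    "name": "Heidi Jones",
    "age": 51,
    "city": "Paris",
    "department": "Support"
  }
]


Search criteria: {'city': 'Mumbai', 'department': 'Legal'}

Checking 8 records:
  Quinn Taylor: {city: Cairo, department: Support}
  Frank Harris: {city: Mumbai, department: Legal} <-- MATCH
  Quinn Thomas: {city: Oslo, department: Legal}
  Mia Moore: {city: Rome, department: Operations}
  Rosa Anderson: {city: Seoul, department: Sales}
  Quinn Anderson: {city: New York, department: Legal}
  Ivan Jackson: {city: Berlin, department: Operations}
  Heidi Jones: {city: Paris, department: Support}

Matches: ["Frank Harris"]

["Frank Harris"]


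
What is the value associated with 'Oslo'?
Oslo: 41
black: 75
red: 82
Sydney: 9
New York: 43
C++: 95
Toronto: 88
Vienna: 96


Looking up key 'Oslo'
Value: 41

41


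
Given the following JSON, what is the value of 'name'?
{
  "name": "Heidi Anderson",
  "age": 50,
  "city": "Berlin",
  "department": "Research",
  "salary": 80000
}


Looking up field 'name'
Value: Heidi Anderson

Heidi Anderson


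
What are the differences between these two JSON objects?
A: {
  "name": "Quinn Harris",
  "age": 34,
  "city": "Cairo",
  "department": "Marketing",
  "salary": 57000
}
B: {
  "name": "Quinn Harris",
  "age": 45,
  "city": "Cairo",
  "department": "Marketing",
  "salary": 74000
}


Comparing each field (in key order):
  name: same
  age: DIFFERENT
  city: same
  department: same
  salary: DIFFERENT
Differences:
  age: 34 -> 45
  salary: 57000 -> 74000

2 field(s) changed

2 changes: age, salary


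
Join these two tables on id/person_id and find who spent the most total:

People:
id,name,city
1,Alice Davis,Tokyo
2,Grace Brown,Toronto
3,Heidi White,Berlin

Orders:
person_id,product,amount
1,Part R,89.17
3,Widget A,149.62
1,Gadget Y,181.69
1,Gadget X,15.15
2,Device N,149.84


Join on: people.id = orders.person_id

Joined rows:
  Alice Davis (Tokyo) bought Part R for $89.17
  Heidi White (Berlin) bought Widget A for $149.62
  Alice Davis (Tokyo) bought Gadget Y for $181.69
  Alice Davis (Tokyo) bought Gadget X for $15.15
  Grace Brown (Toronto) bought Device N for $149.84

Total per person:
  Alice Davis: $286.01
  Grace Brown: $149.84
  Heidi White: $149.62

Top spender: Alice Davis ($286.01)

Alice Davis ($286.01)


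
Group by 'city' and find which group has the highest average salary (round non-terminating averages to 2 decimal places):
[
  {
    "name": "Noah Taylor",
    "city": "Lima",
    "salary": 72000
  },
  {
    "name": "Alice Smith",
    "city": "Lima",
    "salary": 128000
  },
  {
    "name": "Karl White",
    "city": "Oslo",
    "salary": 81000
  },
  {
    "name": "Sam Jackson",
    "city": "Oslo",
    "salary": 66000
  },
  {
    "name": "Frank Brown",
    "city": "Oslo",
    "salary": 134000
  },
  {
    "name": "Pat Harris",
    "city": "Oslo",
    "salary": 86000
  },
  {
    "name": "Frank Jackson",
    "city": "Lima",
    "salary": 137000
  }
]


Group by: city

Groups:
  Lima: 3 people, avg salary = 337000/3 ≈ $112333.33
  Oslo: 4 people, avg salary = 367000/4 = $91750

Highest average salary: Lima (≈$112333.33)

Lima (≈$112333.33)


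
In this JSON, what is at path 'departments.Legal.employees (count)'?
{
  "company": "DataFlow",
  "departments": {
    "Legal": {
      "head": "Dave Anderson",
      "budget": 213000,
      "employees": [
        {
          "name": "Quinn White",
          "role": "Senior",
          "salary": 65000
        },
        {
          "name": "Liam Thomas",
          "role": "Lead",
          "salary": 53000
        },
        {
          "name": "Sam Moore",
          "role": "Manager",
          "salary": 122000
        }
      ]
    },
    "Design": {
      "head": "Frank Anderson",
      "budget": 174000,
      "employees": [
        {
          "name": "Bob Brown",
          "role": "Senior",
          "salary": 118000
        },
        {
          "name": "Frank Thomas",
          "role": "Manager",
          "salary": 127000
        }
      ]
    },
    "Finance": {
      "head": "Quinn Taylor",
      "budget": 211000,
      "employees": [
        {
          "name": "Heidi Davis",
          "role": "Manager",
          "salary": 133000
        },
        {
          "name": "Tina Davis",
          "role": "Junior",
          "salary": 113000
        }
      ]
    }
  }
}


Path: departments.Legal.employees (count)

Navigate:
  -> departments
  -> Legal
  -> employees (array, length 3)

3


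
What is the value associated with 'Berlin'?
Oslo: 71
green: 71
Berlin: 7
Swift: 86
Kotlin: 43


Looking up key 'Berlin'
Value: 7

7


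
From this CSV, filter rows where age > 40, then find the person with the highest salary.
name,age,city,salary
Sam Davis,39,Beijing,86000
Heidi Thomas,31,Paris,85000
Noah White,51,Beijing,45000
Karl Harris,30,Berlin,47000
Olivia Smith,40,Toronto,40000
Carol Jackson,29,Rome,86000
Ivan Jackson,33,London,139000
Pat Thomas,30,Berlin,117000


Filter: age > 40
Sort by: salary (descending)

Filtered records (1):
  Noah White, age 51, salary $45000

Highest salary: Noah White ($45000)

Noah White


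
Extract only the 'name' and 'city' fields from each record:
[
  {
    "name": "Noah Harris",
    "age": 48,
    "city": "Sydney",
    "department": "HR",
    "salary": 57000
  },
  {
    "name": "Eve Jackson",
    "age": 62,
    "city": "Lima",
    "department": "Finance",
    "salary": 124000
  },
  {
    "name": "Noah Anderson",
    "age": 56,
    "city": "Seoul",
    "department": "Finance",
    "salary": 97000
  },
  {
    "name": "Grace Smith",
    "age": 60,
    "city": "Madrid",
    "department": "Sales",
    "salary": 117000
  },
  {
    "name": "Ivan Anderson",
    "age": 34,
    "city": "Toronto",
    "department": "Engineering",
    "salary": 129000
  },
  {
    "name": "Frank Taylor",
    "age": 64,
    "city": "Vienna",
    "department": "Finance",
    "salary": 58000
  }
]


Original: 6 records with fields: name, age, city, department, salary
Keep: ['name', 'city']
Drop: ['age', 'department', 'salary']
Result: 6 records, 2 fields each

[
  {
    "name": "Noah Harris",
    "city": "Sydney"
  },
  {
    "name": "Eve Jackson",
    "city": "Lima"
  },
  {
    "name": "Noah Anderson",
    "city": "Seoul"
  },
  {
    "name": "Grace Smith",
    "city": "Madrid"
  },
  {
    "name": "Ivan Anderson",
    "city": "Toronto"
  },
  {
    "name": "Frank Taylor",
    "city": "Vienna"
  }
]


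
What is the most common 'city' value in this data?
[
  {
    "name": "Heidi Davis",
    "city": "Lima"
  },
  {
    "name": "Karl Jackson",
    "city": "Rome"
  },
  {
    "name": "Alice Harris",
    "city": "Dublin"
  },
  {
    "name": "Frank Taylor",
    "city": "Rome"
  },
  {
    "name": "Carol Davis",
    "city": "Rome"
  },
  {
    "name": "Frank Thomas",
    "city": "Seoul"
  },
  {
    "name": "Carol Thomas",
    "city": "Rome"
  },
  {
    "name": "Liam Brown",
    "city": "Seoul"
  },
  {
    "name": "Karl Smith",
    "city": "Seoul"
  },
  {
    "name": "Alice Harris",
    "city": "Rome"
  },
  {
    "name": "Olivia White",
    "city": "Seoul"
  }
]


Counting 'city' values across 11 records:

  Rome: 5 #####
  Seoul: 4 ####
  Lima: 1 #
  Dublin: 1 #

Most common: Rome (5 times)

Rome (5 times)


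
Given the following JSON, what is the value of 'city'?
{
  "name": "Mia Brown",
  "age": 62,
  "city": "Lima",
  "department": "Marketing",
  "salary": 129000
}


Looking up field 'city'
Value: Lima

Lima


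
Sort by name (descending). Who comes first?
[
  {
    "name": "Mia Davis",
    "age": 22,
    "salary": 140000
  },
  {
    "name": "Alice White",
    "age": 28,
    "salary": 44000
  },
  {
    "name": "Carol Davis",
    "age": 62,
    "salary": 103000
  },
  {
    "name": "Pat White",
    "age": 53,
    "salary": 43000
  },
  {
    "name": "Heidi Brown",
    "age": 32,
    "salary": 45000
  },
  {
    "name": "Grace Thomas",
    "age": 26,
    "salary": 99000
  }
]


Sort by: name (descending)

Sorted order:
  1. Pat White (name = Pat White)
  2. Mia Davis (name = Mia Davis)
  3. Heidi Brown (name = Heidi Brown)
  4. Grace Thomas (name = Grace Thomas)
  5. Carol Davis (name = Carol Davis)
  6. Alice White (name = Alice White)

First: Pat White

Pat White


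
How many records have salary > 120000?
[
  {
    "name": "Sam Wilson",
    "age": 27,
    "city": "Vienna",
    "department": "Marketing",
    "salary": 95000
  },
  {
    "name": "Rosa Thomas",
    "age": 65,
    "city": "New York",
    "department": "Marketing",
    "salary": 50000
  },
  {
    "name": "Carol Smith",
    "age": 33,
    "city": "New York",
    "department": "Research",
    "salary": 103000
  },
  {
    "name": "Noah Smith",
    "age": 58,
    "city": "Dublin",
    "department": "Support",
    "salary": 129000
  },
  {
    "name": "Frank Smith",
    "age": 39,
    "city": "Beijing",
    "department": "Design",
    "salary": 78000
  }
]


Data: 5 records
Condition: salary > 120000

Checking each record:
  Sam Wilson: 95000
  Rosa Thomas: 50000
  Carol Smith: 103000
  Noah Smith: 129000 MATCH
  Frank Smith: 78000

Count: 1

1
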